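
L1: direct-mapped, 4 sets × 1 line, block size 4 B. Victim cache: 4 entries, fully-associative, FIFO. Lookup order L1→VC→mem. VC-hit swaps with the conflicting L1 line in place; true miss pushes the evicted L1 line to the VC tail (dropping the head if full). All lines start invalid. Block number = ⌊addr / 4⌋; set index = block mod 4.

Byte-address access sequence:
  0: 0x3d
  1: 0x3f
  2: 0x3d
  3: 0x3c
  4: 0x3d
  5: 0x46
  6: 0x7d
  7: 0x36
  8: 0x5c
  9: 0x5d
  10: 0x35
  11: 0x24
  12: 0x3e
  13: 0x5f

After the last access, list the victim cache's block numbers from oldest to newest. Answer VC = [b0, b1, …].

  [0] addr=0x3d blk=15 s=3: MISS | VC []
  [1] addr=0x3f blk=15 s=3: L1-HIT | VC []
  [2] addr=0x3d blk=15 s=3: L1-HIT | VC []
  [3] addr=0x3c blk=15 s=3: L1-HIT | VC []
  [4] addr=0x3d blk=15 s=3: L1-HIT | VC []
  [5] addr=0x46 blk=17 s=1: MISS | VC []
  [6] addr=0x7d blk=31 s=3: MISS | VC [15]
  [7] addr=0x36 blk=13 s=1: MISS | VC [15, 17]
  [8] addr=0x5c blk=23 s=3: MISS | VC [15, 17, 31]
  [9] addr=0x5d blk=23 s=3: L1-HIT | VC [15, 17, 31]
  [10] addr=0x35 blk=13 s=1: L1-HIT | VC [15, 17, 31]
  [11] addr=0x24 blk=9 s=1: MISS | VC [15, 17, 31, 13]
  [12] addr=0x3e blk=15 s=3: VC-HIT | VC [23, 17, 31, 13]
  [13] addr=0x5f blk=23 s=3: VC-HIT | VC [15, 17, 31, 13]

VC = [15, 17, 31, 13]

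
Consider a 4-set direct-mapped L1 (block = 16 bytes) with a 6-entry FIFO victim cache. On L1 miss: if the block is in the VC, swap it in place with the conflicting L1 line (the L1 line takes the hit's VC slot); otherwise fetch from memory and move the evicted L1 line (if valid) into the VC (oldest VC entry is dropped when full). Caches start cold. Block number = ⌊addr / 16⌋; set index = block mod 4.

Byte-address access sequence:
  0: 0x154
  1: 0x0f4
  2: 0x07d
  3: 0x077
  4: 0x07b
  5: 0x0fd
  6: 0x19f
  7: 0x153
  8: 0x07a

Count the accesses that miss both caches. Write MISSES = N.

  [0] addr=0x154 blk=21 s=1: MISS | VC []
  [1] addr=0xf4 blk=15 s=3: MISS | VC []
  [2] addr=0x7d blk=7 s=3: MISS | VC [15]
  [3] addr=0x77 blk=7 s=3: L1-HIT | VC [15]
  [4] addr=0x7b blk=7 s=3: L1-HIT | VC [15]
  [5] addr=0xfd blk=15 s=3: VC-HIT | VC [7]
  [6] addr=0x19f blk=25 s=1: MISS | VC [7, 21]
  [7] addr=0x153 blk=21 s=1: VC-HIT | VC [7, 25]
  [8] addr=0x7a blk=7 s=3: VC-HIT | VC [15, 25]

MISSES = 4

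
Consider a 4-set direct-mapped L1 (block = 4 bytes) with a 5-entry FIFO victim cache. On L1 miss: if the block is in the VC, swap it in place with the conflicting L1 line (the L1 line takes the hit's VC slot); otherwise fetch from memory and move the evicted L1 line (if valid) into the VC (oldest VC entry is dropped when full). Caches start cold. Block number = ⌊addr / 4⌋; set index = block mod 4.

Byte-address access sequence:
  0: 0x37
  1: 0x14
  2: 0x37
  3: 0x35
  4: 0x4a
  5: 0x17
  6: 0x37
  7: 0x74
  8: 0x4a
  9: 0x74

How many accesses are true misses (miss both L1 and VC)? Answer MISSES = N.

0: 0x37 (blk 13, set 1) → MISS  vc=[]
1: 0x14 (blk 5, set 1) → MISS  vc=[13]
2: 0x37 (blk 13, set 1) → VC-HIT  vc=[5]
3: 0x35 (blk 13, set 1) → L1-HIT  vc=[5]
4: 0x4a (blk 18, set 2) → MISS  vc=[5]
5: 0x17 (blk 5, set 1) → VC-HIT  vc=[13]
6: 0x37 (blk 13, set 1) → VC-HIT  vc=[5]
7: 0x74 (blk 29, set 1) → MISS  vc=[5, 13]
8: 0x4a (blk 18, set 2) → L1-HIT  vc=[5, 13]
9: 0x74 (blk 29, set 1) → L1-HIT  vc=[5, 13]

MISSES = 4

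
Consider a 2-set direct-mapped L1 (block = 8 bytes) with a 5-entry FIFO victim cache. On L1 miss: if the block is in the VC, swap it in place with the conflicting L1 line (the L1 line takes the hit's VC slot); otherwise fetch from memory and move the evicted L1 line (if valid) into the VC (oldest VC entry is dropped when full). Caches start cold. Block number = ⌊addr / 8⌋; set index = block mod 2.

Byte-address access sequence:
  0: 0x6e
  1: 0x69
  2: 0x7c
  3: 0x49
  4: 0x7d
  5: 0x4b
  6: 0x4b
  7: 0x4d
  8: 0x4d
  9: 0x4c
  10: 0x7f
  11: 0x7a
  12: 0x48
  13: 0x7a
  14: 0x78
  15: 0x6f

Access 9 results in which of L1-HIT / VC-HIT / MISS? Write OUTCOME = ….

OUTCOME = L1-HIT

#0 0x6e→b13/s1 MISS; vc=[]
#1 0x69→b13/s1 L1-HIT; vc=[]
#2 0x7c→b15/s1 MISS; vc=[13]
#3 0x49→b9/s1 MISS; vc=[13,15]
#4 0x7d→b15/s1 VC-HIT; vc=[13,9]
#5 0x4b→b9/s1 VC-HIT; vc=[13,15]
#6 0x4b→b9/s1 L1-HIT; vc=[13,15]
#7 0x4d→b9/s1 L1-HIT; vc=[13,15]
#8 0x4d→b9/s1 L1-HIT; vc=[13,15]
#9 0x4c→b9/s1 L1-HIT; vc=[13,15]
#10 0x7f→b15/s1 VC-HIT; vc=[13,9]
#11 0x7a→b15/s1 L1-HIT; vc=[13,9]
#12 0x48→b9/s1 VC-HIT; vc=[13,15]
#13 0x7a→b15/s1 VC-HIT; vc=[13,9]
#14 0x78→b15/s1 L1-HIT; vc=[13,9]
#15 0x6f→b13/s1 VC-HIT; vc=[15,9]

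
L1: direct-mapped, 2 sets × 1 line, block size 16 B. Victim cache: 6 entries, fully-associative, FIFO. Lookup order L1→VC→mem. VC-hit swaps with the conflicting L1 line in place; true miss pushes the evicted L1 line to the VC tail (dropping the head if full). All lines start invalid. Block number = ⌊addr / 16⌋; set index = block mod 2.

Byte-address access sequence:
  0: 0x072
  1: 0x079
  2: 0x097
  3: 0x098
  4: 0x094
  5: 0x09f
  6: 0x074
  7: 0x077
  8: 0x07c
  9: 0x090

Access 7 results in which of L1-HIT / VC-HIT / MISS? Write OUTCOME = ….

OUTCOME = L1-HIT

#0 0x72→b7/s1 MISS; vc=[]
#1 0x79→b7/s1 L1-HIT; vc=[]
#2 0x97→b9/s1 MISS; vc=[7]
#3 0x98→b9/s1 L1-HIT; vc=[7]
#4 0x94→b9/s1 L1-HIT; vc=[7]
#5 0x9f→b9/s1 L1-HIT; vc=[7]
#6 0x74→b7/s1 VC-HIT; vc=[9]
#7 0x77→b7/s1 L1-HIT; vc=[9]
#8 0x7c→b7/s1 L1-HIT; vc=[9]
#9 0x90→b9/s1 VC-HIT; vc=[7]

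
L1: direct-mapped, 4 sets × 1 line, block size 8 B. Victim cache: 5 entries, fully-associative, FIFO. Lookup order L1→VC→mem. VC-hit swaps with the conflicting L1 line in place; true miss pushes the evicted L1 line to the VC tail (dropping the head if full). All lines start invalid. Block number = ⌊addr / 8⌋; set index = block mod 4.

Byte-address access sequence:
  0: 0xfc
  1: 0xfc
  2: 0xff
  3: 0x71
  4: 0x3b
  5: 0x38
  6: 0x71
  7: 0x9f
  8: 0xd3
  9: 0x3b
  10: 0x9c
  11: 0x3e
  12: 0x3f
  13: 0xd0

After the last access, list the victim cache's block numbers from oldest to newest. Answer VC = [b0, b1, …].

#0 0xfc→b31/s3 MISS; vc=[]
#1 0xfc→b31/s3 L1-HIT; vc=[]
#2 0xff→b31/s3 L1-HIT; vc=[]
#3 0x71→b14/s2 MISS; vc=[]
#4 0x3b→b7/s3 MISS; vc=[31]
#5 0x38→b7/s3 L1-HIT; vc=[31]
#6 0x71→b14/s2 L1-HIT; vc=[31]
#7 0x9f→b19/s3 MISS; vc=[31,7]
#8 0xd3→b26/s2 MISS; vc=[31,7,14]
#9 0x3b→b7/s3 VC-HIT; vc=[31,19,14]
#10 0x9c→b19/s3 VC-HIT; vc=[31,7,14]
#11 0x3e→b7/s3 VC-HIT; vc=[31,19,14]
#12 0x3f→b7/s3 L1-HIT; vc=[31,19,14]
#13 0xd0→b26/s2 L1-HIT; vc=[31,19,14]

VC = [31, 19, 14]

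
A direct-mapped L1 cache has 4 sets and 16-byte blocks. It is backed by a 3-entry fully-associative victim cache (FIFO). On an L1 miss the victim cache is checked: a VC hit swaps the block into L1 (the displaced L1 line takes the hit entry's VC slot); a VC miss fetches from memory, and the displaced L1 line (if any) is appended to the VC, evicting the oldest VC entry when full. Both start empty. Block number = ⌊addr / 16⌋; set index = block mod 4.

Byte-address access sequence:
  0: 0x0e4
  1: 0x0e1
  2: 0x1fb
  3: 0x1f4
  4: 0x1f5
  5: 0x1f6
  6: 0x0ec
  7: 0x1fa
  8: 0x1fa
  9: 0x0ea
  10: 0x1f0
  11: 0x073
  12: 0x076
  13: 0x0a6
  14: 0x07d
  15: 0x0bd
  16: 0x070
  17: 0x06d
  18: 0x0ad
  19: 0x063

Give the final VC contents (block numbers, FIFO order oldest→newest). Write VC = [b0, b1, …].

  [0] addr=0xe4 blk=14 s=2: MISS | VC []
  [1] addr=0xe1 blk=14 s=2: L1-HIT | VC []
  [2] addr=0x1fb blk=31 s=3: MISS | VC []
  [3] addr=0x1f4 blk=31 s=3: L1-HIT | VC []
  [4] addr=0x1f5 blk=31 s=3: L1-HIT | VC []
  [5] addr=0x1f6 blk=31 s=3: L1-HIT | VC []
  [6] addr=0xec blk=14 s=2: L1-HIT | VC []
  [7] addr=0x1fa blk=31 s=3: L1-HIT | VC []
  [8] addr=0x1fa blk=31 s=3: L1-HIT | VC []
  [9] addr=0xea blk=14 s=2: L1-HIT | VC []
  [10] addr=0x1f0 blk=31 s=3: L1-HIT | VC []
  [11] addr=0x73 blk=7 s=3: MISS | VC [31]
  [12] addr=0x76 blk=7 s=3: L1-HIT | VC [31]
  [13] addr=0xa6 blk=10 s=2: MISS | VC [31, 14]
  [14] addr=0x7d blk=7 s=3: L1-HIT | VC [31, 14]
  [15] addr=0xbd blk=11 s=3: MISS | VC [31, 14, 7]
  [16] addr=0x70 blk=7 s=3: VC-HIT | VC [31, 14, 11]
  [17] addr=0x6d blk=6 s=2: MISS | VC [14, 11, 10]
  [18] addr=0xad blk=10 s=2: VC-HIT | VC [14, 11, 6]
  [19] addr=0x63 blk=6 s=2: VC-HIT | VC [14, 11, 10]

VC = [14, 11, 10]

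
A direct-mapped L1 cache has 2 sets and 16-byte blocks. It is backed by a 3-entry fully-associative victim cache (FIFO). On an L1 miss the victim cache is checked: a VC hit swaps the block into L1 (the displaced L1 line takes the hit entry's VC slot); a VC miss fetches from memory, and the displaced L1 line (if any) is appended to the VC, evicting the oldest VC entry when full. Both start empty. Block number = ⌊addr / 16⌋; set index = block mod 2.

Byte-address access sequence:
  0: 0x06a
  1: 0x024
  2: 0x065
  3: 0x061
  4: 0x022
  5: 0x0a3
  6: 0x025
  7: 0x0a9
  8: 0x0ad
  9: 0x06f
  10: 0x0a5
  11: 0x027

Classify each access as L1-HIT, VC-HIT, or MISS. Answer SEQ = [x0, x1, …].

  [0] addr=0x6a blk=6 s=0: MISS | VC []
  [1] addr=0x24 blk=2 s=0: MISS | VC [6]
  [2] addr=0x65 blk=6 s=0: VC-HIT | VC [2]
  [3] addr=0x61 blk=6 s=0: L1-HIT | VC [2]
  [4] addr=0x22 blk=2 s=0: VC-HIT | VC [6]
  [5] addr=0xa3 blk=10 s=0: MISS | VC [6, 2]
  [6] addr=0x25 blk=2 s=0: VC-HIT | VC [6, 10]
  [7] addr=0xa9 blk=10 s=0: VC-HIT | VC [6, 2]
  [8] addr=0xad blk=10 s=0: L1-HIT | VC [6, 2]
  [9] addr=0x6f blk=6 s=0: VC-HIT | VC [10, 2]
  [10] addr=0xa5 blk=10 s=0: VC-HIT | VC [6, 2]
  [11] addr=0x27 blk=2 s=0: VC-HIT | VC [6, 10]

SEQ = [MISS, MISS, VC-HIT, L1-HIT, VC-HIT, MISS, VC-HIT, VC-HIT, L1-HIT, VC-HIT, VC-HIT, VC-HIT]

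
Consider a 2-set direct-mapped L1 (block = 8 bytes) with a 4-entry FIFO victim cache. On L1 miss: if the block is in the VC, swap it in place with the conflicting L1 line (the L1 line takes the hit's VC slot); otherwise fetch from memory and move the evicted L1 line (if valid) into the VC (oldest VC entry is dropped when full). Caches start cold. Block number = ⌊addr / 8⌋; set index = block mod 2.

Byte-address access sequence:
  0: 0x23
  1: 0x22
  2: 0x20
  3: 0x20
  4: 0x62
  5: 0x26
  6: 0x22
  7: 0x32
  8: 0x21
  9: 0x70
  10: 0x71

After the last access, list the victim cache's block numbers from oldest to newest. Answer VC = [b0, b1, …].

VC = [12, 6, 4]

#0 0x23→b4/s0 MISS; vc=[]
#1 0x22→b4/s0 L1-HIT; vc=[]
#2 0x20→b4/s0 L1-HIT; vc=[]
#3 0x20→b4/s0 L1-HIT; vc=[]
#4 0x62→b12/s0 MISS; vc=[4]
#5 0x26→b4/s0 VC-HIT; vc=[12]
#6 0x22→b4/s0 L1-HIT; vc=[12]
#7 0x32→b6/s0 MISS; vc=[12,4]
#8 0x21→b4/s0 VC-HIT; vc=[12,6]
#9 0x70→b14/s0 MISS; vc=[12,6,4]
#10 0x71→b14/s0 L1-HIT; vc=[12,6,4]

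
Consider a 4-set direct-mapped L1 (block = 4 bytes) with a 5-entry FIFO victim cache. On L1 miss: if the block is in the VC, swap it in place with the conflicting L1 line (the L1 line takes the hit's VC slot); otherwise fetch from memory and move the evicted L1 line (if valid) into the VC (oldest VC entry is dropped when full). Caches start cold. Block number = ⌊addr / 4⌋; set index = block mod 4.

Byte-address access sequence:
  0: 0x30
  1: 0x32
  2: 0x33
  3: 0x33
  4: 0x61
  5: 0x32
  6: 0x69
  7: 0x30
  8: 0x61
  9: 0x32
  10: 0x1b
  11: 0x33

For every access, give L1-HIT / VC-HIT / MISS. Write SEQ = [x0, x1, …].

#0 0x30→b12/s0 MISS; vc=[]
#1 0x32→b12/s0 L1-HIT; vc=[]
#2 0x33→b12/s0 L1-HIT; vc=[]
#3 0x33→b12/s0 L1-HIT; vc=[]
#4 0x61→b24/s0 MISS; vc=[12]
#5 0x32→b12/s0 VC-HIT; vc=[24]
#6 0x69→b26/s2 MISS; vc=[24]
#7 0x30→b12/s0 L1-HIT; vc=[24]
#8 0x61→b24/s0 VC-HIT; vc=[12]
#9 0x32→b12/s0 VC-HIT; vc=[24]
#10 0x1b→b6/s2 MISS; vc=[24,26]
#11 0x33→b12/s0 L1-HIT; vc=[24,26]

SEQ = [MISS, L1-HIT, L1-HIT, L1-HIT, MISS, VC-HIT, MISS, L1-HIT, VC-HIT, VC-HIT, MISS, L1-HIT]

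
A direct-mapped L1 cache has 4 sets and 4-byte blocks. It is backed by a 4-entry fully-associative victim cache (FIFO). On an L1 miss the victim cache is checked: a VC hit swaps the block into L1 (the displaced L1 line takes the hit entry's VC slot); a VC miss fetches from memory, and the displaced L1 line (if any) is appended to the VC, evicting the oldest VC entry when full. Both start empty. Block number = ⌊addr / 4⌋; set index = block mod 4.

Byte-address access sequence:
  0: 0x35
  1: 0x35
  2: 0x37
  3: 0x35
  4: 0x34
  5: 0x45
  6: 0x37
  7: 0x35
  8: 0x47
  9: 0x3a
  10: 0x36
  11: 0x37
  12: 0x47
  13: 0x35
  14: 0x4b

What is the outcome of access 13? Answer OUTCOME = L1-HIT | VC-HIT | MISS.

0: 0x35 (blk 13, set 1) → MISS  vc=[]
1: 0x35 (blk 13, set 1) → L1-HIT  vc=[]
2: 0x37 (blk 13, set 1) → L1-HIT  vc=[]
3: 0x35 (blk 13, set 1) → L1-HIT  vc=[]
4: 0x34 (blk 13, set 1) → L1-HIT  vc=[]
5: 0x45 (blk 17, set 1) → MISS  vc=[13]
6: 0x37 (blk 13, set 1) → VC-HIT  vc=[17]
7: 0x35 (blk 13, set 1) → L1-HIT  vc=[17]
8: 0x47 (blk 17, set 1) → VC-HIT  vc=[13]
9: 0x3a (blk 14, set 2) → MISS  vc=[13]
10: 0x36 (blk 13, set 1) → VC-HIT  vc=[17]
11: 0x37 (blk 13, set 1) → L1-HIT  vc=[17]
12: 0x47 (blk 17, set 1) → VC-HIT  vc=[13]
13: 0x35 (blk 13, set 1) → VC-HIT  vc=[17]
14: 0x4b (blk 18, set 2) → MISS  vc=[17, 14]

OUTCOME = VC-HIT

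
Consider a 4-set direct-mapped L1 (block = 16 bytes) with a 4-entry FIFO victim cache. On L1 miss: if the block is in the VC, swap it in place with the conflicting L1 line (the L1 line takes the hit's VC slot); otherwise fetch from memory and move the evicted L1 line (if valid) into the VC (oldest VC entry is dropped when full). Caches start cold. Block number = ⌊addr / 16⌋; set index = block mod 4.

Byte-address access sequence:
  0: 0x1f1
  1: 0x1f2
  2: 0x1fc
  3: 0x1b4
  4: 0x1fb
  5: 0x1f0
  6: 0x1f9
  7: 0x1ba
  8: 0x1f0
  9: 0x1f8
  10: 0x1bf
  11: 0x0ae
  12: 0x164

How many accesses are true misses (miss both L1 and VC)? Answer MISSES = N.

MISSES = 4

0: 0x1f1 (blk 31, set 3) → MISS  vc=[]
1: 0x1f2 (blk 31, set 3) → L1-HIT  vc=[]
2: 0x1fc (blk 31, set 3) → L1-HIT  vc=[]
3: 0x1b4 (blk 27, set 3) → MISS  vc=[31]
4: 0x1fb (blk 31, set 3) → VC-HIT  vc=[27]
5: 0x1f0 (blk 31, set 3) → L1-HIT  vc=[27]
6: 0x1f9 (blk 31, set 3) → L1-HIT  vc=[27]
7: 0x1ba (blk 27, set 3) → VC-HIT  vc=[31]
8: 0x1f0 (blk 31, set 3) → VC-HIT  vc=[27]
9: 0x1f8 (blk 31, set 3) → L1-HIT  vc=[27]
10: 0x1bf (blk 27, set 3) → VC-HIT  vc=[31]
11: 0xae (blk 10, set 2) → MISS  vc=[31]
12: 0x164 (blk 22, set 2) → MISS  vc=[31, 10]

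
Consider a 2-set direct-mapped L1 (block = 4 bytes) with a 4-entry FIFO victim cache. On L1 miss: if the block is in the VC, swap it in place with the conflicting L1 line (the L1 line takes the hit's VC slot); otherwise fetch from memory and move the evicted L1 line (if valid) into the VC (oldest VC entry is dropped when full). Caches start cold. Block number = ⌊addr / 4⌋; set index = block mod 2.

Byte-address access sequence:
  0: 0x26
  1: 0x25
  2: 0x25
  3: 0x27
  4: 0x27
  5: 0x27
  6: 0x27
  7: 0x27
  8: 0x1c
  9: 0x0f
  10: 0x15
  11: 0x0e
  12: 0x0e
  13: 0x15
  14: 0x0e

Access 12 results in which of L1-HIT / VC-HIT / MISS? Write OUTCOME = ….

#0 0x26→b9/s1 MISS; vc=[]
#1 0x25→b9/s1 L1-HIT; vc=[]
#2 0x25→b9/s1 L1-HIT; vc=[]
#3 0x27→b9/s1 L1-HIT; vc=[]
#4 0x27→b9/s1 L1-HIT; vc=[]
#5 0x27→b9/s1 L1-HIT; vc=[]
#6 0x27→b9/s1 L1-HIT; vc=[]
#7 0x27→b9/s1 L1-HIT; vc=[]
#8 0x1c→b7/s1 MISS; vc=[9]
#9 0xf→b3/s1 MISS; vc=[9,7]
#10 0x15→b5/s1 MISS; vc=[9,7,3]
#11 0xe→b3/s1 VC-HIT; vc=[9,7,5]
#12 0xe→b3/s1 L1-HIT; vc=[9,7,5]
#13 0x15→b5/s1 VC-HIT; vc=[9,7,3]
#14 0xe→b3/s1 VC-HIT; vc=[9,7,5]

OUTCOME = L1-HIT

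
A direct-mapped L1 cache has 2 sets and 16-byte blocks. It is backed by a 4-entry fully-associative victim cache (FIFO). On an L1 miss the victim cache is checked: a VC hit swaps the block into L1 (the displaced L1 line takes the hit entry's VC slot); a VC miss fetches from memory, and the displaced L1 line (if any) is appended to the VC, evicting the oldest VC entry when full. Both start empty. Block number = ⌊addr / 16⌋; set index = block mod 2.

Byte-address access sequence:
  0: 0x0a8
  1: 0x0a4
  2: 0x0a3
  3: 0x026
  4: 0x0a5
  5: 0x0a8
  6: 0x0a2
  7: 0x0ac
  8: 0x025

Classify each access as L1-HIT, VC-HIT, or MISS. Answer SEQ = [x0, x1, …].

  [0] addr=0xa8 blk=10 s=0: MISS | VC []
  [1] addr=0xa4 blk=10 s=0: L1-HIT | VC []
  [2] addr=0xa3 blk=10 s=0: L1-HIT | VC []
  [3] addr=0x26 blk=2 s=0: MISS | VC [10]
  [4] addr=0xa5 blk=10 s=0: VC-HIT | VC [2]
  [5] addr=0xa8 blk=10 s=0: L1-HIT | VC [2]
  [6] addr=0xa2 blk=10 s=0: L1-HIT | VC [2]
  [7] addr=0xac blk=10 s=0: L1-HIT | VC [2]
  [8] addr=0x25 blk=2 s=0: VC-HIT | VC [10]

SEQ = [MISS, L1-HIT, L1-HIT, MISS, VC-HIT, L1-HIT, L1-HIT, L1-HIT, VC-HIT]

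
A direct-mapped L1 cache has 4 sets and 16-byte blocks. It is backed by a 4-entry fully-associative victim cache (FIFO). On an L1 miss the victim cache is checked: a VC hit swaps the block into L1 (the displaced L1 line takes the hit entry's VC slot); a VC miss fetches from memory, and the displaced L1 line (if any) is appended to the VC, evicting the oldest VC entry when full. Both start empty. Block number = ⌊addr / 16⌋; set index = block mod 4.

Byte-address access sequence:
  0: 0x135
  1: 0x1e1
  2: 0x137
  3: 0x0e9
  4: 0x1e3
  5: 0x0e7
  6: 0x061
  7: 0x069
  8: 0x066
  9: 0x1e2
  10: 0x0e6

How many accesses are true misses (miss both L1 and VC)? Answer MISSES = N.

  [0] addr=0x135 blk=19 s=3: MISS | VC []
  [1] addr=0x1e1 blk=30 s=2: MISS | VC []
  [2] addr=0x137 blk=19 s=3: L1-HIT | VC []
  [3] addr=0xe9 blk=14 s=2: MISS | VC [30]
  [4] addr=0x1e3 blk=30 s=2: VC-HIT | VC [14]
  [5] addr=0xe7 blk=14 s=2: VC-HIT | VC [30]
  [6] addr=0x61 blk=6 s=2: MISS | VC [30, 14]
  [7] addr=0x69 blk=6 s=2: L1-HIT | VC [30, 14]
  [8] addr=0x66 blk=6 s=2: L1-HIT | VC [30, 14]
  [9] addr=0x1e2 blk=30 s=2: VC-HIT | VC [6, 14]
  [10] addr=0xe6 blk=14 s=2: VC-HIT | VC [6, 30]

MISSES = 4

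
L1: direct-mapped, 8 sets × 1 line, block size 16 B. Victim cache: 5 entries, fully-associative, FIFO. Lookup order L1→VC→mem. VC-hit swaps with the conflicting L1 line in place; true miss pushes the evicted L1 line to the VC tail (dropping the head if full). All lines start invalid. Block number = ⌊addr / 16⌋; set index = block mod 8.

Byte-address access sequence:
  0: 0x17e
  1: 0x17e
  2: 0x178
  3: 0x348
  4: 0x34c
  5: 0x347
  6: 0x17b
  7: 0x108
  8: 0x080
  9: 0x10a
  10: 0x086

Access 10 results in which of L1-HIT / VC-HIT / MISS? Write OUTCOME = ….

OUTCOME = VC-HIT

#0 0x17e→b23/s7 MISS; vc=[]
#1 0x17e→b23/s7 L1-HIT; vc=[]
#2 0x178→b23/s7 L1-HIT; vc=[]
#3 0x348→b52/s4 MISS; vc=[]
#4 0x34c→b52/s4 L1-HIT; vc=[]
#5 0x347→b52/s4 L1-HIT; vc=[]
#6 0x17b→b23/s7 L1-HIT; vc=[]
#7 0x108→b16/s0 MISS; vc=[]
#8 0x80→b8/s0 MISS; vc=[16]
#9 0x10a→b16/s0 VC-HIT; vc=[8]
#10 0x86→b8/s0 VC-HIT; vc=[16]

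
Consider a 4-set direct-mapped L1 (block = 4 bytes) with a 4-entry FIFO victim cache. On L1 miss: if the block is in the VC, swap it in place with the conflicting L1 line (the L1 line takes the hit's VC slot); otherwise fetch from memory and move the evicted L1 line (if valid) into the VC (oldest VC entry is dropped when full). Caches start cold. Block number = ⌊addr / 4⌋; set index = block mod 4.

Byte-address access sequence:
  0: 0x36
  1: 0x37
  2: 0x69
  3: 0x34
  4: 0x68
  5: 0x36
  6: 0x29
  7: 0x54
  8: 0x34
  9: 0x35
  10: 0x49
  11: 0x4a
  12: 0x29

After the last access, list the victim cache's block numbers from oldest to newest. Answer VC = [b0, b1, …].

VC = [26, 21, 18]

#0 0x36→b13/s1 MISS; vc=[]
#1 0x37→b13/s1 L1-HIT; vc=[]
#2 0x69→b26/s2 MISS; vc=[]
#3 0x34→b13/s1 L1-HIT; vc=[]
#4 0x68→b26/s2 L1-HIT; vc=[]
#5 0x36→b13/s1 L1-HIT; vc=[]
#6 0x29→b10/s2 MISS; vc=[26]
#7 0x54→b21/s1 MISS; vc=[26,13]
#8 0x34→b13/s1 VC-HIT; vc=[26,21]
#9 0x35→b13/s1 L1-HIT; vc=[26,21]
#10 0x49→b18/s2 MISS; vc=[26,21,10]
#11 0x4a→b18/s2 L1-HIT; vc=[26,21,10]
#12 0x29→b10/s2 VC-HIT; vc=[26,21,18]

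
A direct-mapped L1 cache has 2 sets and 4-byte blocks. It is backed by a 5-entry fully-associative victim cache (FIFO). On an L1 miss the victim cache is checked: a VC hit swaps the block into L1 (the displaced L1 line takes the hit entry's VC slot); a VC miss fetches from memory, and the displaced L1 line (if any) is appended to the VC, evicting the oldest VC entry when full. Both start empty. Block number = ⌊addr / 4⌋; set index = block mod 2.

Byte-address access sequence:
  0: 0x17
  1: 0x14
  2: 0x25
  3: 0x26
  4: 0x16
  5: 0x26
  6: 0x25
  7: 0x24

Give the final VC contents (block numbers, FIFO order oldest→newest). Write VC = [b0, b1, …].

VC = [5]

0: 0x17 (blk 5, set 1) → MISS  vc=[]
1: 0x14 (blk 5, set 1) → L1-HIT  vc=[]
2: 0x25 (blk 9, set 1) → MISS  vc=[5]
3: 0x26 (blk 9, set 1) → L1-HIT  vc=[5]
4: 0x16 (blk 5, set 1) → VC-HIT  vc=[9]
5: 0x26 (blk 9, set 1) → VC-HIT  vc=[5]
6: 0x25 (blk 9, set 1) → L1-HIT  vc=[5]
7: 0x24 (blk 9, set 1) → L1-HIT  vc=[5]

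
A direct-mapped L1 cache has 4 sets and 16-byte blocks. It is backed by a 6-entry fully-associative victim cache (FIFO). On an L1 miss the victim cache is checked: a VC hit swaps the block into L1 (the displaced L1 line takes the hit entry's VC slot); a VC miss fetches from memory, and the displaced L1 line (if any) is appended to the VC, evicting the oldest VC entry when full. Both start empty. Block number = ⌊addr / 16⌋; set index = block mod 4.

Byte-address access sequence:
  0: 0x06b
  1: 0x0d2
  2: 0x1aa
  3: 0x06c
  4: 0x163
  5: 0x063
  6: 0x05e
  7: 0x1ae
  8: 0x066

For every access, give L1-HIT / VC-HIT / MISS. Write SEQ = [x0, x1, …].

  [0] addr=0x6b blk=6 s=2: MISS | VC []
  [1] addr=0xd2 blk=13 s=1: MISS | VC []
  [2] addr=0x1aa blk=26 s=2: MISS | VC [6]
  [3] addr=0x6c blk=6 s=2: VC-HIT | VC [26]
  [4] addr=0x163 blk=22 s=2: MISS | VC [26, 6]
  [5] addr=0x63 blk=6 s=2: VC-HIT | VC [26, 22]
  [6] addr=0x5e blk=5 s=1: MISS | VC [26, 22, 13]
  [7] addr=0x1ae blk=26 s=2: VC-HIT | VC [6, 22, 13]
  [8] addr=0x66 blk=6 s=2: VC-HIT | VC [26, 22, 13]

SEQ = [MISS, MISS, MISS, VC-HIT, MISS, VC-HIT, MISS, VC-HIT, VC-HIT]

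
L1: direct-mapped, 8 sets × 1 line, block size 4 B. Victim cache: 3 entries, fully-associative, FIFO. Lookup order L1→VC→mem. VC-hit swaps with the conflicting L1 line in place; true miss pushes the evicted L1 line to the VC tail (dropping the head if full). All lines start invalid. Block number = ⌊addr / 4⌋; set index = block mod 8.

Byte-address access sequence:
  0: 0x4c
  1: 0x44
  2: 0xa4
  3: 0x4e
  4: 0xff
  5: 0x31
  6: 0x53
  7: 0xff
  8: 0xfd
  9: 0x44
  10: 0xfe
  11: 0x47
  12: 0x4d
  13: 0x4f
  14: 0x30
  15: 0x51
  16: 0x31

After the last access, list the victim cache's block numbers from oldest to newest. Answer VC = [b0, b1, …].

#0 0x4c→b19/s3 MISS; vc=[]
#1 0x44→b17/s1 MISS; vc=[]
#2 0xa4→b41/s1 MISS; vc=[17]
#3 0x4e→b19/s3 L1-HIT; vc=[17]
#4 0xff→b63/s7 MISS; vc=[17]
#5 0x31→b12/s4 MISS; vc=[17]
#6 0x53→b20/s4 MISS; vc=[17,12]
#7 0xff→b63/s7 L1-HIT; vc=[17,12]
#8 0xfd→b63/s7 L1-HIT; vc=[17,12]
#9 0x44→b17/s1 VC-HIT; vc=[41,12]
#10 0xfe→b63/s7 L1-HIT; vc=[41,12]
#11 0x47→b17/s1 L1-HIT; vc=[41,12]
#12 0x4d→b19/s3 L1-HIT; vc=[41,12]
#13 0x4f→b19/s3 L1-HIT; vc=[41,12]
#14 0x30→b12/s4 VC-HIT; vc=[41,20]
#15 0x51→b20/s4 VC-HIT; vc=[41,12]
#16 0x31→b12/s4 VC-HIT; vc=[41,20]

VC = [41, 20]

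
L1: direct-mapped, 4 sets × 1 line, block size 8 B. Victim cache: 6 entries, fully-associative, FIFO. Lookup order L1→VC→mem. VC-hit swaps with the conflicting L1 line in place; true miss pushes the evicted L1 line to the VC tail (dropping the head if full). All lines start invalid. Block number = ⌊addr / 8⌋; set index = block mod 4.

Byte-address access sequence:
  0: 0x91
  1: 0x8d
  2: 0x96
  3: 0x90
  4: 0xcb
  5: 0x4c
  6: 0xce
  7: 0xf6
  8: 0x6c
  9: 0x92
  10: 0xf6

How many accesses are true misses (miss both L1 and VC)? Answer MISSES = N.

  [0] addr=0x91 blk=18 s=2: MISS | VC []
  [1] addr=0x8d blk=17 s=1: MISS | VC []
  [2] addr=0x96 blk=18 s=2: L1-HIT | VC []
  [3] addr=0x90 blk=18 s=2: L1-HIT | VC []
  [4] addr=0xcb blk=25 s=1: MISS | VC [17]
  [5] addr=0x4c blk=9 s=1: MISS | VC [17, 25]
  [6] addr=0xce blk=25 s=1: VC-HIT | VC [17, 9]
  [7] addr=0xf6 blk=30 s=2: MISS | VC [17, 9, 18]
  [8] addr=0x6c blk=13 s=1: MISS | VC [17, 9, 18, 25]
  [9] addr=0x92 blk=18 s=2: VC-HIT | VC [17, 9, 30, 25]
  [10] addr=0xf6 blk=30 s=2: VC-HIT | VC [17, 9, 18, 25]

MISSES = 6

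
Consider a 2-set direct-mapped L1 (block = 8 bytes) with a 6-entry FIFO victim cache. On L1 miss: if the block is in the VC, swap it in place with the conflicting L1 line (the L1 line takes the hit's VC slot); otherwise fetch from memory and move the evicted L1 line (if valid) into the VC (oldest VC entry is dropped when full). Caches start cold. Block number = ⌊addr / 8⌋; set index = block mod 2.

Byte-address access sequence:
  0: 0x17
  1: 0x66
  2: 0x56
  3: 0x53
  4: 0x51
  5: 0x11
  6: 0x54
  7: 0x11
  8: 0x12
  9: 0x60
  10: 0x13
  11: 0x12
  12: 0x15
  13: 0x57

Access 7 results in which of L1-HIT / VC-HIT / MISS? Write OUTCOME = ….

  [0] addr=0x17 blk=2 s=0: MISS | VC []
  [1] addr=0x66 blk=12 s=0: MISS | VC [2]
  [2] addr=0x56 blk=10 s=0: MISS | VC [2, 12]
  [3] addr=0x53 blk=10 s=0: L1-HIT | VC [2, 12]
  [4] addr=0x51 blk=10 s=0: L1-HIT | VC [2, 12]
  [5] addr=0x11 blk=2 s=0: VC-HIT | VC [10, 12]
  [6] addr=0x54 blk=10 s=0: VC-HIT | VC [2, 12]
  [7] addr=0x11 blk=2 s=0: VC-HIT | VC [10, 12]
  [8] addr=0x12 blk=2 s=0: L1-HIT | VC [10, 12]
  [9] addr=0x60 blk=12 s=0: VC-HIT | VC [10, 2]
  [10] addr=0x13 blk=2 s=0: VC-HIT | VC [10, 12]
  [11] addr=0x12 blk=2 s=0: L1-HIT | VC [10, 12]
  [12] addr=0x15 blk=2 s=0: L1-HIT | VC [10, 12]
  [13] addr=0x57 blk=10 s=0: VC-HIT | VC [2, 12]

OUTCOME = VC-HIT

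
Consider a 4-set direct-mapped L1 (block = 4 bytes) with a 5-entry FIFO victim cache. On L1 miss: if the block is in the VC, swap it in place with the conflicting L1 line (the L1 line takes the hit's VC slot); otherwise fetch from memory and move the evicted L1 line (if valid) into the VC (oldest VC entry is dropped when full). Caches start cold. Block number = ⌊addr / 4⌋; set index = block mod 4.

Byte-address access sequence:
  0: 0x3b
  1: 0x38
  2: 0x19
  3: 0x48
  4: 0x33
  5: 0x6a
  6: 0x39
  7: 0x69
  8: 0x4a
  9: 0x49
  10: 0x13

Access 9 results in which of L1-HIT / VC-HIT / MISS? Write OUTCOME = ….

  [0] addr=0x3b blk=14 s=2: MISS | VC []
  [1] addr=0x38 blk=14 s=2: L1-HIT | VC []
  [2] addr=0x19 blk=6 s=2: MISS | VC [14]
  [3] addr=0x48 blk=18 s=2: MISS | VC [14, 6]
  [4] addr=0x33 blk=12 s=0: MISS | VC [14, 6]
  [5] addr=0x6a blk=26 s=2: MISS | VC [14, 6, 18]
  [6] addr=0x39 blk=14 s=2: VC-HIT | VC [26, 6, 18]
  [7] addr=0x69 blk=26 s=2: VC-HIT | VC [14, 6, 18]
  [8] addr=0x4a blk=18 s=2: VC-HIT | VC [14, 6, 26]
  [9] addr=0x49 blk=18 s=2: L1-HIT | VC [14, 6, 26]
  [10] addr=0x13 blk=4 s=0: MISS | VC [14, 6, 26, 12]

OUTCOME = L1-HIT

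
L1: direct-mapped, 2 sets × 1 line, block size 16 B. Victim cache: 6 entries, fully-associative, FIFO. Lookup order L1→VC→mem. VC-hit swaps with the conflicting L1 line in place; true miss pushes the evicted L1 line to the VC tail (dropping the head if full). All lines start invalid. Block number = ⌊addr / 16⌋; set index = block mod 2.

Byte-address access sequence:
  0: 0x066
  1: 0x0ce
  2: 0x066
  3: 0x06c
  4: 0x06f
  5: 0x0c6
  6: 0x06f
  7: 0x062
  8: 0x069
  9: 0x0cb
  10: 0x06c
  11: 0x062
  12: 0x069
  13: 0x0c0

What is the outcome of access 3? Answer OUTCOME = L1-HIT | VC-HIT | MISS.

  [0] addr=0x66 blk=6 s=0: MISS | VC []
  [1] addr=0xce blk=12 s=0: MISS | VC [6]
  [2] addr=0x66 blk=6 s=0: VC-HIT | VC [12]
  [3] addr=0x6c blk=6 s=0: L1-HIT | VC [12]
  [4] addr=0x6f blk=6 s=0: L1-HIT | VC [12]
  [5] addr=0xc6 blk=12 s=0: VC-HIT | VC [6]
  [6] addr=0x6f blk=6 s=0: VC-HIT | VC [12]
  [7] addr=0x62 blk=6 s=0: L1-HIT | VC [12]
  [8] addr=0x69 blk=6 s=0: L1-HIT | VC [12]
  [9] addr=0xcb blk=12 s=0: VC-HIT | VC [6]
  [10] addr=0x6c blk=6 s=0: VC-HIT | VC [12]
  [11] addr=0x62 blk=6 s=0: L1-HIT | VC [12]
  [12] addr=0x69 blk=6 s=0: L1-HIT | VC [12]
  [13] addr=0xc0 blk=12 s=0: VC-HIT | VC [6]

OUTCOME = L1-HIT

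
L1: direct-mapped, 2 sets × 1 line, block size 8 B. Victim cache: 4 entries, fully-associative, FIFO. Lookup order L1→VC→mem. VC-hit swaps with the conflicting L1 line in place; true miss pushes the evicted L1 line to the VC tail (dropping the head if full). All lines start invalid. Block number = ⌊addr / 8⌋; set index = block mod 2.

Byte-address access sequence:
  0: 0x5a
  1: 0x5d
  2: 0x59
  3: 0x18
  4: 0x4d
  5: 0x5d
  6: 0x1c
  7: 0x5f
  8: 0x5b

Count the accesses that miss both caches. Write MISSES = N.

0: 0x5a (blk 11, set 1) → MISS  vc=[]
1: 0x5d (blk 11, set 1) → L1-HIT  vc=[]
2: 0x59 (blk 11, set 1) → L1-HIT  vc=[]
3: 0x18 (blk 3, set 1) → MISS  vc=[11]
4: 0x4d (blk 9, set 1) → MISS  vc=[11, 3]
5: 0x5d (blk 11, set 1) → VC-HIT  vc=[9, 3]
6: 0x1c (blk 3, set 1) → VC-HIT  vc=[9, 11]
7: 0x5f (blk 11, set 1) → VC-HIT  vc=[9, 3]
8: 0x5b (blk 11, set 1) → L1-HIT  vc=[9, 3]

MISSES = 3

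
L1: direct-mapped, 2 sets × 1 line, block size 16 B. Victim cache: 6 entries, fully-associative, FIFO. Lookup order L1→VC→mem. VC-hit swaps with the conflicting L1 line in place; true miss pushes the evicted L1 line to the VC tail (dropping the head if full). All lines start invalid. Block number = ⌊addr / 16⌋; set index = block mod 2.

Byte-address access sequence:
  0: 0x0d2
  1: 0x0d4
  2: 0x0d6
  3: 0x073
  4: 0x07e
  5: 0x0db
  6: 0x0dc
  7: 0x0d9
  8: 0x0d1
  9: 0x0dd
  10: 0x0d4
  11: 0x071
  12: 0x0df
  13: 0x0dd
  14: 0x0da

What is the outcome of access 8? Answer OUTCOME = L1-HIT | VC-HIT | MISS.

OUTCOME = L1-HIT

0: 0xd2 (blk 13, set 1) → MISS  vc=[]
1: 0xd4 (blk 13, set 1) → L1-HIT  vc=[]
2: 0xd6 (blk 13, set 1) → L1-HIT  vc=[]
3: 0x73 (blk 7, set 1) → MISS  vc=[13]
4: 0x7e (blk 7, set 1) → L1-HIT  vc=[13]
5: 0xdb (blk 13, set 1) → VC-HIT  vc=[7]
6: 0xdc (blk 13, set 1) → L1-HIT  vc=[7]
7: 0xd9 (blk 13, set 1) → L1-HIT  vc=[7]
8: 0xd1 (blk 13, set 1) → L1-HIT  vc=[7]
9: 0xdd (blk 13, set 1) → L1-HIT  vc=[7]
10: 0xd4 (blk 13, set 1) → L1-HIT  vc=[7]
11: 0x71 (blk 7, set 1) → VC-HIT  vc=[13]
12: 0xdf (blk 13, set 1) → VC-HIT  vc=[7]
13: 0xdd (blk 13, set 1) → L1-HIT  vc=[7]
14: 0xda (blk 13, set 1) → L1-HIT  vc=[7]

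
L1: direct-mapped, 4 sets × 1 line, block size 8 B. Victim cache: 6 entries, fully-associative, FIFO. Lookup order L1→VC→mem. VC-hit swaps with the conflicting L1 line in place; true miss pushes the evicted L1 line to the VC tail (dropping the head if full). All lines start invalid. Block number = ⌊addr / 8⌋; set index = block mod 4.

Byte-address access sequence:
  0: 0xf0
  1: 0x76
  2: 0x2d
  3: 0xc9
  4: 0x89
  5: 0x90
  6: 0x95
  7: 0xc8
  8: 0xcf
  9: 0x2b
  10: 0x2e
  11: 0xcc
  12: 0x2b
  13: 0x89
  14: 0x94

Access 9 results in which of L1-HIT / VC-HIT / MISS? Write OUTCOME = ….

0: 0xf0 (blk 30, set 2) → MISS  vc=[]
1: 0x76 (blk 14, set 2) → MISS  vc=[30]
2: 0x2d (blk 5, set 1) → MISS  vc=[30]
3: 0xc9 (blk 25, set 1) → MISS  vc=[30, 5]
4: 0x89 (blk 17, set 1) → MISS  vc=[30, 5, 25]
5: 0x90 (blk 18, set 2) → MISS  vc=[30, 5, 25, 14]
6: 0x95 (blk 18, set 2) → L1-HIT  vc=[30, 5, 25, 14]
7: 0xc8 (blk 25, set 1) → VC-HIT  vc=[30, 5, 17, 14]
8: 0xcf (blk 25, set 1) → L1-HIT  vc=[30, 5, 17, 14]
9: 0x2b (blk 5, set 1) → VC-HIT  vc=[30, 25, 17, 14]
10: 0x2e (blk 5, set 1) → L1-HIT  vc=[30, 25, 17, 14]
11: 0xcc (blk 25, set 1) → VC-HIT  vc=[30, 5, 17, 14]
12: 0x2b (blk 5, set 1) → VC-HIT  vc=[30, 25, 17, 14]
13: 0x89 (blk 17, set 1) → VC-HIT  vc=[30, 25, 5, 14]
14: 0x94 (blk 18, set 2) → L1-HIT  vc=[30, 25, 5, 14]

OUTCOME = VC-HIT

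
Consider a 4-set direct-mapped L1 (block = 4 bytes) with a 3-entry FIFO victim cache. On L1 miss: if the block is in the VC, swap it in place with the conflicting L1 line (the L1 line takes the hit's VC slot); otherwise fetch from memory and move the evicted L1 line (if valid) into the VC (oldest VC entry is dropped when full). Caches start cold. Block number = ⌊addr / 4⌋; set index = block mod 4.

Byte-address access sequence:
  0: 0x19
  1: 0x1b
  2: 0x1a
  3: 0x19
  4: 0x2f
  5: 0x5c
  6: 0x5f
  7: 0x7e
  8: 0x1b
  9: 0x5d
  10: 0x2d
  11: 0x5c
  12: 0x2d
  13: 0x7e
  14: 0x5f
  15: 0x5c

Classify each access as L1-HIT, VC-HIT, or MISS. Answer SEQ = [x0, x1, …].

0: 0x19 (blk 6, set 2) → MISS  vc=[]
1: 0x1b (blk 6, set 2) → L1-HIT  vc=[]
2: 0x1a (blk 6, set 2) → L1-HIT  vc=[]
3: 0x19 (blk 6, set 2) → L1-HIT  vc=[]
4: 0x2f (blk 11, set 3) → MISS  vc=[]
5: 0x5c (blk 23, set 3) → MISS  vc=[11]
6: 0x5f (blk 23, set 3) → L1-HIT  vc=[11]
7: 0x7e (blk 31, set 3) → MISS  vc=[11, 23]
8: 0x1b (blk 6, set 2) → L1-HIT  vc=[11, 23]
9: 0x5d (blk 23, set 3) → VC-HIT  vc=[11, 31]
10: 0x2d (blk 11, set 3) → VC-HIT  vc=[23, 31]
11: 0x5c (blk 23, set 3) → VC-HIT  vc=[11, 31]
12: 0x2d (blk 11, set 3) → VC-HIT  vc=[23, 31]
13: 0x7e (blk 31, set 3) → VC-HIT  vc=[23, 11]
14: 0x5f (blk 23, set 3) → VC-HIT  vc=[31, 11]
15: 0x5c (blk 23, set 3) → L1-HIT  vc=[31, 11]

SEQ = [MISS, L1-HIT, L1-HIT, L1-HIT, MISS, MISS, L1-HIT, MISS, L1-HIT, VC-HIT, VC-HIT, VC-HIT, VC-HIT, VC-HIT, VC-HIT, L1-HIT]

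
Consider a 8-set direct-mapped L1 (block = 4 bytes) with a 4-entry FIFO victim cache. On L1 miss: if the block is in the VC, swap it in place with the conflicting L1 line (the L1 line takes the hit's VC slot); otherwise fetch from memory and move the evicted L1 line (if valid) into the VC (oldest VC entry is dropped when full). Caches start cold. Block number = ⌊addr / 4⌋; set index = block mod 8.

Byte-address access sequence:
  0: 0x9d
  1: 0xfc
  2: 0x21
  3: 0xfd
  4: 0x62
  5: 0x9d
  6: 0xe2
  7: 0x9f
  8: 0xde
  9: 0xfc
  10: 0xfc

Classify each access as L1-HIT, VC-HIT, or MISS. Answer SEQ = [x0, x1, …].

SEQ = [MISS, MISS, MISS, L1-HIT, MISS, VC-HIT, MISS, L1-HIT, MISS, VC-HIT, L1-HIT]

  [0] addr=0x9d blk=39 s=7: MISS | VC []
  [1] addr=0xfc blk=63 s=7: MISS | VC [39]
  [2] addr=0x21 blk=8 s=0: MISS | VC [39]
  [3] addr=0xfd blk=63 s=7: L1-HIT | VC [39]
  [4] addr=0x62 blk=24 s=0: MISS | VC [39, 8]
  [5] addr=0x9d blk=39 s=7: VC-HIT | VC [63, 8]
  [6] addr=0xe2 blk=56 s=0: MISS | VC [63, 8, 24]
  [7] addr=0x9f blk=39 s=7: L1-HIT | VC [63, 8, 24]
  [8] addr=0xde blk=55 s=7: MISS | VC [63, 8, 24, 39]
  [9] addr=0xfc blk=63 s=7: VC-HIT | VC [55, 8, 24, 39]
  [10] addr=0xfc blk=63 s=7: L1-HIT | VC [55, 8, 24, 39]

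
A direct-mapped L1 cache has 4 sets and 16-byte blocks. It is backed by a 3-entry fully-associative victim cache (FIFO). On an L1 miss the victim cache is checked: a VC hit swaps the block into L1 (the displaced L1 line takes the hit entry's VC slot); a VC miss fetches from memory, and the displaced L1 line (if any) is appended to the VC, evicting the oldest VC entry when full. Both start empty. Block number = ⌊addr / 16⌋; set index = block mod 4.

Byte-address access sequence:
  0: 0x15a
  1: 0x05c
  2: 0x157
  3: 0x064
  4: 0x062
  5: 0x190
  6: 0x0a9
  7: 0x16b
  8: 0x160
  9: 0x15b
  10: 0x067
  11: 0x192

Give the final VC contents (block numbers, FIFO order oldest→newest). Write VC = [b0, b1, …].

VC = [21, 22, 10]

  [0] addr=0x15a blk=21 s=1: MISS | VC []
  [1] addr=0x5c blk=5 s=1: MISS | VC [21]
  [2] addr=0x157 blk=21 s=1: VC-HIT | VC [5]
  [3] addr=0x64 blk=6 s=2: MISS | VC [5]
  [4] addr=0x62 blk=6 s=2: L1-HIT | VC [5]
  [5] addr=0x190 blk=25 s=1: MISS | VC [5, 21]
  [6] addr=0xa9 blk=10 s=2: MISS | VC [5, 21, 6]
  [7] addr=0x16b blk=22 s=2: MISS | VC [21, 6, 10]
  [8] addr=0x160 blk=22 s=2: L1-HIT | VC [21, 6, 10]
  [9] addr=0x15b blk=21 s=1: VC-HIT | VC [25, 6, 10]
  [10] addr=0x67 blk=6 s=2: VC-HIT | VC [25, 22, 10]
  [11] addr=0x192 blk=25 s=1: VC-HIT | VC [21, 22, 10]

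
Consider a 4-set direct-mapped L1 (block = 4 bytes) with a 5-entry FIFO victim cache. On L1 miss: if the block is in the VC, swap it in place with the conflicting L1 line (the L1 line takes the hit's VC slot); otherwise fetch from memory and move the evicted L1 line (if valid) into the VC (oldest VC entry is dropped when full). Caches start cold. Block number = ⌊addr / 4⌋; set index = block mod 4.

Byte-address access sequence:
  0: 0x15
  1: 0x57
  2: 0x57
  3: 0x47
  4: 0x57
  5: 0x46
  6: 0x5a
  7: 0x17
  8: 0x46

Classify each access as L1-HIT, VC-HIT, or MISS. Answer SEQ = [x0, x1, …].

SEQ = [MISS, MISS, L1-HIT, MISS, VC-HIT, VC-HIT, MISS, VC-HIT, VC-HIT]

#0 0x15→b5/s1 MISS; vc=[]
#1 0x57→b21/s1 MISS; vc=[5]
#2 0x57→b21/s1 L1-HIT; vc=[5]
#3 0x47→b17/s1 MISS; vc=[5,21]
#4 0x57→b21/s1 VC-HIT; vc=[5,17]
#5 0x46→b17/s1 VC-HIT; vc=[5,21]
#6 0x5a→b22/s2 MISS; vc=[5,21]
#7 0x17→b5/s1 VC-HIT; vc=[17,21]
#8 0x46→b17/s1 VC-HIT; vc=[5,21]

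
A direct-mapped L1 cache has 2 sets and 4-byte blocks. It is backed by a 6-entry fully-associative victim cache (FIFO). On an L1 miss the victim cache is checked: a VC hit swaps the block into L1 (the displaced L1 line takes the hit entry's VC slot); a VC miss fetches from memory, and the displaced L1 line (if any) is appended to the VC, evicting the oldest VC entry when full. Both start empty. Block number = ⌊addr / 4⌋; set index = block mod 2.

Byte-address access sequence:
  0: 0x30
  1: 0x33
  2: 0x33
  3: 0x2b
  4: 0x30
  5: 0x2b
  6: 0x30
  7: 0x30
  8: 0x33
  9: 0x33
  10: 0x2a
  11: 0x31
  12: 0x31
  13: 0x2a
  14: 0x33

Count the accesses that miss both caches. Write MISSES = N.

0: 0x30 (blk 12, set 0) → MISS  vc=[]
1: 0x33 (blk 12, set 0) → L1-HIT  vc=[]
2: 0x33 (blk 12, set 0) → L1-HIT  vc=[]
3: 0x2b (blk 10, set 0) → MISS  vc=[12]
4: 0x30 (blk 12, set 0) → VC-HIT  vc=[10]
5: 0x2b (blk 10, set 0) → VC-HIT  vc=[12]
6: 0x30 (blk 12, set 0) → VC-HIT  vc=[10]
7: 0x30 (blk 12, set 0) → L1-HIT  vc=[10]
8: 0x33 (blk 12, set 0) → L1-HIT  vc=[10]
9: 0x33 (blk 12, set 0) → L1-HIT  vc=[10]
10: 0x2a (blk 10, set 0) → VC-HIT  vc=[12]
11: 0x31 (blk 12, set 0) → VC-HIT  vc=[10]
12: 0x31 (blk 12, set 0) → L1-HIT  vc=[10]
13: 0x2a (blk 10, set 0) → VC-HIT  vc=[12]
14: 0x33 (blk 12, set 0) → VC-HIT  vc=[10]

MISSES = 2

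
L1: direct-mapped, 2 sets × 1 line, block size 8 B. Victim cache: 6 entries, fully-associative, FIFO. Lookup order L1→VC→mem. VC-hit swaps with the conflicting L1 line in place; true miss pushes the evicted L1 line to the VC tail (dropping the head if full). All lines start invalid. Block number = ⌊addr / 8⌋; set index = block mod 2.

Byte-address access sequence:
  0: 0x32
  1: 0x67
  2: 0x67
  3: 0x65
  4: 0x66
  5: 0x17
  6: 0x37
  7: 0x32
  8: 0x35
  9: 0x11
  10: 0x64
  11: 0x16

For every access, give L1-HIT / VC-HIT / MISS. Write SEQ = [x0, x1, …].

0: 0x32 (blk 6, set 0) → MISS  vc=[]
1: 0x67 (blk 12, set 0) → MISS  vc=[6]
2: 0x67 (blk 12, set 0) → L1-HIT  vc=[6]
3: 0x65 (blk 12, set 0) → L1-HIT  vc=[6]
4: 0x66 (blk 12, set 0) → L1-HIT  vc=[6]
5: 0x17 (blk 2, set 0) → MISS  vc=[6, 12]
6: 0x37 (blk 6, set 0) → VC-HIT  vc=[2, 12]
7: 0x32 (blk 6, set 0) → L1-HIT  vc=[2, 12]
8: 0x35 (blk 6, set 0) → L1-HIT  vc=[2, 12]
9: 0x11 (blk 2, set 0) → VC-HIT  vc=[6, 12]
10: 0x64 (blk 12, set 0) → VC-HIT  vc=[6, 2]
11: 0x16 (blk 2, set 0) → VC-HIT  vc=[6, 12]

SEQ = [MISS, MISS, L1-HIT, L1-HIT, L1-HIT, MISS, VC-HIT, L1-HIT, L1-HIT, VC-HIT, VC-HIT, VC-HIT]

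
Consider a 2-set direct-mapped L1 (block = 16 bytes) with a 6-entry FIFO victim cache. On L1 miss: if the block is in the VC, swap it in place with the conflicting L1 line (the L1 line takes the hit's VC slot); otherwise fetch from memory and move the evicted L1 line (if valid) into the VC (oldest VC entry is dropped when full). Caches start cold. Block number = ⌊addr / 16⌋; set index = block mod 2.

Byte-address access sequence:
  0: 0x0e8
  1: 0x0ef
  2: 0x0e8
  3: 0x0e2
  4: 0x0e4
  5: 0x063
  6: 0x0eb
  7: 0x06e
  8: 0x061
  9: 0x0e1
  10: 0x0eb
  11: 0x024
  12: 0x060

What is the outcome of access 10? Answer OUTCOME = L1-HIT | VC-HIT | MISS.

OUTCOME = L1-HIT

0: 0xe8 (blk 14, set 0) → MISS  vc=[]
1: 0xef (blk 14, set 0) → L1-HIT  vc=[]
2: 0xe8 (blk 14, set 0) → L1-HIT  vc=[]
3: 0xe2 (blk 14, set 0) → L1-HIT  vc=[]
4: 0xe4 (blk 14, set 0) → L1-HIT  vc=[]
5: 0x63 (blk 6, set 0) → MISS  vc=[14]
6: 0xeb (blk 14, set 0) → VC-HIT  vc=[6]
7: 0x6e (blk 6, set 0) → VC-HIT  vc=[14]
8: 0x61 (blk 6, set 0) → L1-HIT  vc=[14]
9: 0xe1 (blk 14, set 0) → VC-HIT  vc=[6]
10: 0xeb (blk 14, set 0) → L1-HIT  vc=[6]
11: 0x24 (blk 2, set 0) → MISS  vc=[6, 14]
12: 0x60 (blk 6, set 0) → VC-HIT  vc=[2, 14]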